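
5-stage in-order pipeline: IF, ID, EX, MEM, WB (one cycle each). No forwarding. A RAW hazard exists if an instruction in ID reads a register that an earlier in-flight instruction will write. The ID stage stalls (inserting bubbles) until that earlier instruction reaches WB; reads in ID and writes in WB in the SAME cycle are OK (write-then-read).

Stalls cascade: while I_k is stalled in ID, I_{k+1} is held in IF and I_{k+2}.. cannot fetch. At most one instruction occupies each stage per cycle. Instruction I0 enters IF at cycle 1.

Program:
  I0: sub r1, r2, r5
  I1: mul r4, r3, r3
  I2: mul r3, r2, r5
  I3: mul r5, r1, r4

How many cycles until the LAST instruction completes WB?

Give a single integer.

I0 sub r1 <- r2,r5: IF@1 ID@2 stall=0 (-) EX@3 MEM@4 WB@5
I1 mul r4 <- r3,r3: IF@2 ID@3 stall=0 (-) EX@4 MEM@5 WB@6
I2 mul r3 <- r2,r5: IF@3 ID@4 stall=0 (-) EX@5 MEM@6 WB@7
I3 mul r5 <- r1,r4: IF@4 ID@5 stall=1 (RAW on I1.r4 (WB@6)) EX@7 MEM@8 WB@9

Answer: 9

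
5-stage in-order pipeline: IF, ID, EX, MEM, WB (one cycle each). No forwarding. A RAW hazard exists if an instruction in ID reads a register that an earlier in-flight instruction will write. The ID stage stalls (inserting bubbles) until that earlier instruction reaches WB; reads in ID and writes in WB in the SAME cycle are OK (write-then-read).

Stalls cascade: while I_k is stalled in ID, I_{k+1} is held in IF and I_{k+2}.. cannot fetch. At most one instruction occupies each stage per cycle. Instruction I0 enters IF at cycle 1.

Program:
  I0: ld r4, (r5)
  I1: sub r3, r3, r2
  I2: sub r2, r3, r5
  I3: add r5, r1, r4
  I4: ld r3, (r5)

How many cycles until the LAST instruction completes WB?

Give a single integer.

I0 ld r4 <- r5: IF@1 ID@2 stall=0 (-) EX@3 MEM@4 WB@5
I1 sub r3 <- r3,r2: IF@2 ID@3 stall=0 (-) EX@4 MEM@5 WB@6
I2 sub r2 <- r3,r5: IF@3 ID@4 stall=2 (RAW on I1.r3 (WB@6)) EX@7 MEM@8 WB@9
I3 add r5 <- r1,r4: IF@4 ID@7 stall=0 (-) EX@8 MEM@9 WB@10
I4 ld r3 <- r5: IF@7 ID@8 stall=2 (RAW on I3.r5 (WB@10)) EX@11 MEM@12 WB@13

Answer: 13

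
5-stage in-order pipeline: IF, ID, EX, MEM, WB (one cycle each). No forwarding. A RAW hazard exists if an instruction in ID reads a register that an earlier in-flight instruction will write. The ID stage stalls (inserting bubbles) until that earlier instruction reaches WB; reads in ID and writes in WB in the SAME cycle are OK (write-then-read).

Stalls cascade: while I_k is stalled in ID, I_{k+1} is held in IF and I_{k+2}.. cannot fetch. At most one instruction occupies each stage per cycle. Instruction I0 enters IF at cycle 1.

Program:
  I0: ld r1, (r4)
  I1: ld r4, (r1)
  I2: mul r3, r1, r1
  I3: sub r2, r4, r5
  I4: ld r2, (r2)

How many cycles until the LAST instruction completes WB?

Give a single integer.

I0 ld r1 <- r4: IF@1 ID@2 stall=0 (-) EX@3 MEM@4 WB@5
I1 ld r4 <- r1: IF@2 ID@3 stall=2 (RAW on I0.r1 (WB@5)) EX@6 MEM@7 WB@8
I2 mul r3 <- r1,r1: IF@3 ID@6 stall=0 (-) EX@7 MEM@8 WB@9
I3 sub r2 <- r4,r5: IF@6 ID@7 stall=1 (RAW on I1.r4 (WB@8)) EX@9 MEM@10 WB@11
I4 ld r2 <- r2: IF@7 ID@9 stall=2 (RAW on I3.r2 (WB@11)) EX@12 MEM@13 WB@14

Answer: 14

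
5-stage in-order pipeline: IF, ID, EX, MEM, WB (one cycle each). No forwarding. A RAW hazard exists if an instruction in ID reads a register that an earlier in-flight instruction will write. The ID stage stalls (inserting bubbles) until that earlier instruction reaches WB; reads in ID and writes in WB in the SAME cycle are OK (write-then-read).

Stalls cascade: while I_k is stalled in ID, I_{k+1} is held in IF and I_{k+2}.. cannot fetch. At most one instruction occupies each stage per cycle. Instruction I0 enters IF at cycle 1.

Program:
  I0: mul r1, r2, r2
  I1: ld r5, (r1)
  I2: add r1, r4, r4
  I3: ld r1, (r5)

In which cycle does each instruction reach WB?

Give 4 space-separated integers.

I0 mul r1 <- r2,r2: IF@1 ID@2 stall=0 (-) EX@3 MEM@4 WB@5
I1 ld r5 <- r1: IF@2 ID@3 stall=2 (RAW on I0.r1 (WB@5)) EX@6 MEM@7 WB@8
I2 add r1 <- r4,r4: IF@3 ID@6 stall=0 (-) EX@7 MEM@8 WB@9
I3 ld r1 <- r5: IF@6 ID@7 stall=1 (RAW on I1.r5 (WB@8)) EX@9 MEM@10 WB@11

Answer: 5 8 9 11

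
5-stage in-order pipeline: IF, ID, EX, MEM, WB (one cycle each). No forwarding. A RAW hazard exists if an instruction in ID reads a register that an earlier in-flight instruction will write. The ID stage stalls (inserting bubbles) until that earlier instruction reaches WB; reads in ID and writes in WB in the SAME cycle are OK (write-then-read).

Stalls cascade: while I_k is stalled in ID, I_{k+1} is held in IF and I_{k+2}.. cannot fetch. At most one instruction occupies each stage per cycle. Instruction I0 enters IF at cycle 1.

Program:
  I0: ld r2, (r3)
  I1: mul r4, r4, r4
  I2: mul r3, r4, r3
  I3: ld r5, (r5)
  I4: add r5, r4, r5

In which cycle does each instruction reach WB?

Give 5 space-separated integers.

Answer: 5 6 9 10 13

Derivation:
I0 ld r2 <- r3: IF@1 ID@2 stall=0 (-) EX@3 MEM@4 WB@5
I1 mul r4 <- r4,r4: IF@2 ID@3 stall=0 (-) EX@4 MEM@5 WB@6
I2 mul r3 <- r4,r3: IF@3 ID@4 stall=2 (RAW on I1.r4 (WB@6)) EX@7 MEM@8 WB@9
I3 ld r5 <- r5: IF@4 ID@7 stall=0 (-) EX@8 MEM@9 WB@10
I4 add r5 <- r4,r5: IF@7 ID@8 stall=2 (RAW on I3.r5 (WB@10)) EX@11 MEM@12 WB@13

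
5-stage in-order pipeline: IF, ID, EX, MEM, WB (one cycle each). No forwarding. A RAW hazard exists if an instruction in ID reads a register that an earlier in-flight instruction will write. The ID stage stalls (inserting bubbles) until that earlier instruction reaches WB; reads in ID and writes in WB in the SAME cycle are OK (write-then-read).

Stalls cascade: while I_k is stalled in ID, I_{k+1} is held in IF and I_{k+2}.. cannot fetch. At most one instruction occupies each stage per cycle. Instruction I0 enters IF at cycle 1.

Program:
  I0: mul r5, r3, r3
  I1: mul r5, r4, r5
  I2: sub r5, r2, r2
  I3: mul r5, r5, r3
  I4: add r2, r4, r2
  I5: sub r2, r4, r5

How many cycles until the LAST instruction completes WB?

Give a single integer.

Answer: 15

Derivation:
I0 mul r5 <- r3,r3: IF@1 ID@2 stall=0 (-) EX@3 MEM@4 WB@5
I1 mul r5 <- r4,r5: IF@2 ID@3 stall=2 (RAW on I0.r5 (WB@5)) EX@6 MEM@7 WB@8
I2 sub r5 <- r2,r2: IF@3 ID@6 stall=0 (-) EX@7 MEM@8 WB@9
I3 mul r5 <- r5,r3: IF@6 ID@7 stall=2 (RAW on I2.r5 (WB@9)) EX@10 MEM@11 WB@12
I4 add r2 <- r4,r2: IF@7 ID@10 stall=0 (-) EX@11 MEM@12 WB@13
I5 sub r2 <- r4,r5: IF@10 ID@11 stall=1 (RAW on I3.r5 (WB@12)) EX@13 MEM@14 WB@15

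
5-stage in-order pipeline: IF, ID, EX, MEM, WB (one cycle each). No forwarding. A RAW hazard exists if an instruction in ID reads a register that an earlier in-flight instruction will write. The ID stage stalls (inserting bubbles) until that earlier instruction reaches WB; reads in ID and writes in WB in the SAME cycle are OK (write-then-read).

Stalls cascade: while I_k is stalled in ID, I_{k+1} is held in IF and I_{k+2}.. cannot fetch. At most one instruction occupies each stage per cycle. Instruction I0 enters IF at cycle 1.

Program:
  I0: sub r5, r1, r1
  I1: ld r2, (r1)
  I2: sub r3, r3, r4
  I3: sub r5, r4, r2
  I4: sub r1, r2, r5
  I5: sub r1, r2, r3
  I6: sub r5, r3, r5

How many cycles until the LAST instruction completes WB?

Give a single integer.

Answer: 14

Derivation:
I0 sub r5 <- r1,r1: IF@1 ID@2 stall=0 (-) EX@3 MEM@4 WB@5
I1 ld r2 <- r1: IF@2 ID@3 stall=0 (-) EX@4 MEM@5 WB@6
I2 sub r3 <- r3,r4: IF@3 ID@4 stall=0 (-) EX@5 MEM@6 WB@7
I3 sub r5 <- r4,r2: IF@4 ID@5 stall=1 (RAW on I1.r2 (WB@6)) EX@7 MEM@8 WB@9
I4 sub r1 <- r2,r5: IF@5 ID@7 stall=2 (RAW on I3.r5 (WB@9)) EX@10 MEM@11 WB@12
I5 sub r1 <- r2,r3: IF@7 ID@10 stall=0 (-) EX@11 MEM@12 WB@13
I6 sub r5 <- r3,r5: IF@10 ID@11 stall=0 (-) EX@12 MEM@13 WB@14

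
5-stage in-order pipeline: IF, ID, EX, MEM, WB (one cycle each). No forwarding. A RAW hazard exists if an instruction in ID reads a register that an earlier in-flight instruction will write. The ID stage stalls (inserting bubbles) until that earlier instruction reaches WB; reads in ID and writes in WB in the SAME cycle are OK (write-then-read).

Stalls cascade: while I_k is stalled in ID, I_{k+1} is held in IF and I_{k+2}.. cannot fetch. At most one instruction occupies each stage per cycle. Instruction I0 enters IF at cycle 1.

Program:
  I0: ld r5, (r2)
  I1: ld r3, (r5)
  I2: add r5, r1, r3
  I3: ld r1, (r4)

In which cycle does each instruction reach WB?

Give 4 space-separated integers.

I0 ld r5 <- r2: IF@1 ID@2 stall=0 (-) EX@3 MEM@4 WB@5
I1 ld r3 <- r5: IF@2 ID@3 stall=2 (RAW on I0.r5 (WB@5)) EX@6 MEM@7 WB@8
I2 add r5 <- r1,r3: IF@3 ID@6 stall=2 (RAW on I1.r3 (WB@8)) EX@9 MEM@10 WB@11
I3 ld r1 <- r4: IF@6 ID@9 stall=0 (-) EX@10 MEM@11 WB@12

Answer: 5 8 11 12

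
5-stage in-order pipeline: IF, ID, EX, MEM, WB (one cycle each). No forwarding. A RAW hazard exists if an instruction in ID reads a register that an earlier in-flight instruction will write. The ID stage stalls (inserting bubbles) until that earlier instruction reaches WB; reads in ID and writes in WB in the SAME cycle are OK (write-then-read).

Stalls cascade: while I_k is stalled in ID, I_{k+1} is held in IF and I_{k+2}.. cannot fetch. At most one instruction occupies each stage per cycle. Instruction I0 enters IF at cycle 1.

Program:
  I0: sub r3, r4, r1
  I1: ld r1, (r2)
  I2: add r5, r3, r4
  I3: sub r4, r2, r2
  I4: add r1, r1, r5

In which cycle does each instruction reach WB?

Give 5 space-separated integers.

Answer: 5 6 8 9 11

Derivation:
I0 sub r3 <- r4,r1: IF@1 ID@2 stall=0 (-) EX@3 MEM@4 WB@5
I1 ld r1 <- r2: IF@2 ID@3 stall=0 (-) EX@4 MEM@5 WB@6
I2 add r5 <- r3,r4: IF@3 ID@4 stall=1 (RAW on I0.r3 (WB@5)) EX@6 MEM@7 WB@8
I3 sub r4 <- r2,r2: IF@4 ID@6 stall=0 (-) EX@7 MEM@8 WB@9
I4 add r1 <- r1,r5: IF@6 ID@7 stall=1 (RAW on I2.r5 (WB@8)) EX@9 MEM@10 WB@11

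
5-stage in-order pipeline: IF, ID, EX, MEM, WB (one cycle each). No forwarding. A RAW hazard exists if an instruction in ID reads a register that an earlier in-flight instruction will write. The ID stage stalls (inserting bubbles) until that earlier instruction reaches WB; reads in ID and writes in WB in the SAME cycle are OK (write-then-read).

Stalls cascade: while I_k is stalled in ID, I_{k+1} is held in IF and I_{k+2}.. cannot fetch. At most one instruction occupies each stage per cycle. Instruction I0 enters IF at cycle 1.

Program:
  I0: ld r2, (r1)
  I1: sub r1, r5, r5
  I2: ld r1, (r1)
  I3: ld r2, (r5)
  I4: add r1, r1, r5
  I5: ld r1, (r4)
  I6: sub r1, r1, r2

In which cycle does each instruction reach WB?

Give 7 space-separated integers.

Answer: 5 6 9 10 12 13 16

Derivation:
I0 ld r2 <- r1: IF@1 ID@2 stall=0 (-) EX@3 MEM@4 WB@5
I1 sub r1 <- r5,r5: IF@2 ID@3 stall=0 (-) EX@4 MEM@5 WB@6
I2 ld r1 <- r1: IF@3 ID@4 stall=2 (RAW on I1.r1 (WB@6)) EX@7 MEM@8 WB@9
I3 ld r2 <- r5: IF@4 ID@7 stall=0 (-) EX@8 MEM@9 WB@10
I4 add r1 <- r1,r5: IF@7 ID@8 stall=1 (RAW on I2.r1 (WB@9)) EX@10 MEM@11 WB@12
I5 ld r1 <- r4: IF@8 ID@10 stall=0 (-) EX@11 MEM@12 WB@13
I6 sub r1 <- r1,r2: IF@10 ID@11 stall=2 (RAW on I5.r1 (WB@13)) EX@14 MEM@15 WB@16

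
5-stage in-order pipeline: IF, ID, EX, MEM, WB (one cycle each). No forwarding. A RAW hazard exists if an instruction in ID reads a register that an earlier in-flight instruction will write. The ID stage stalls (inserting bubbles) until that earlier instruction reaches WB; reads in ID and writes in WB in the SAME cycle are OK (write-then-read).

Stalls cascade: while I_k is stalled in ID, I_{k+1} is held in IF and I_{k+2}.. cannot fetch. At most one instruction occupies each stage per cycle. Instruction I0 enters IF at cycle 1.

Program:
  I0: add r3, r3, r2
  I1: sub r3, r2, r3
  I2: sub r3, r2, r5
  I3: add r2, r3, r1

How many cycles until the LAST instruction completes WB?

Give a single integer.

I0 add r3 <- r3,r2: IF@1 ID@2 stall=0 (-) EX@3 MEM@4 WB@5
I1 sub r3 <- r2,r3: IF@2 ID@3 stall=2 (RAW on I0.r3 (WB@5)) EX@6 MEM@7 WB@8
I2 sub r3 <- r2,r5: IF@3 ID@6 stall=0 (-) EX@7 MEM@8 WB@9
I3 add r2 <- r3,r1: IF@6 ID@7 stall=2 (RAW on I2.r3 (WB@9)) EX@10 MEM@11 WB@12

Answer: 12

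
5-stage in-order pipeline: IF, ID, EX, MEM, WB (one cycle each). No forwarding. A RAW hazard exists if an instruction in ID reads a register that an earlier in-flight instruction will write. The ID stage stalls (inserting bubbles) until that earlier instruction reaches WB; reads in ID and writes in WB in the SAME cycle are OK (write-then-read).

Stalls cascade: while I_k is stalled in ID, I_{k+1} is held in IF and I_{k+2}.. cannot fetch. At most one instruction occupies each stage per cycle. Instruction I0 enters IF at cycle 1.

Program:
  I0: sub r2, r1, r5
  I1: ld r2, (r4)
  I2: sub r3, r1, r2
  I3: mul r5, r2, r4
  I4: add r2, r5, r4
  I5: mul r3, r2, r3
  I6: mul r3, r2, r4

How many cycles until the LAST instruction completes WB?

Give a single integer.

Answer: 17

Derivation:
I0 sub r2 <- r1,r5: IF@1 ID@2 stall=0 (-) EX@3 MEM@4 WB@5
I1 ld r2 <- r4: IF@2 ID@3 stall=0 (-) EX@4 MEM@5 WB@6
I2 sub r3 <- r1,r2: IF@3 ID@4 stall=2 (RAW on I1.r2 (WB@6)) EX@7 MEM@8 WB@9
I3 mul r5 <- r2,r4: IF@4 ID@7 stall=0 (-) EX@8 MEM@9 WB@10
I4 add r2 <- r5,r4: IF@7 ID@8 stall=2 (RAW on I3.r5 (WB@10)) EX@11 MEM@12 WB@13
I5 mul r3 <- r2,r3: IF@8 ID@11 stall=2 (RAW on I4.r2 (WB@13)) EX@14 MEM@15 WB@16
I6 mul r3 <- r2,r4: IF@11 ID@14 stall=0 (-) EX@15 MEM@16 WB@17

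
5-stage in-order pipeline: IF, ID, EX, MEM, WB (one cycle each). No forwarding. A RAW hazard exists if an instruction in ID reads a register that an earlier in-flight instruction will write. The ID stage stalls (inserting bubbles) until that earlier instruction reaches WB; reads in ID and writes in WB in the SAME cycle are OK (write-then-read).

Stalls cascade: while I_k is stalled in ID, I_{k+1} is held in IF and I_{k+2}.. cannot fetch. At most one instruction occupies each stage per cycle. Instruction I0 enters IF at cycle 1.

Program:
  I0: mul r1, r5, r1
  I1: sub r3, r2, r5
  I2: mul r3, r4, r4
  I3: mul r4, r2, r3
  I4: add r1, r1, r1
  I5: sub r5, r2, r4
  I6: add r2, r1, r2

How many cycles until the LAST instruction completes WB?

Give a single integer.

I0 mul r1 <- r5,r1: IF@1 ID@2 stall=0 (-) EX@3 MEM@4 WB@5
I1 sub r3 <- r2,r5: IF@2 ID@3 stall=0 (-) EX@4 MEM@5 WB@6
I2 mul r3 <- r4,r4: IF@3 ID@4 stall=0 (-) EX@5 MEM@6 WB@7
I3 mul r4 <- r2,r3: IF@4 ID@5 stall=2 (RAW on I2.r3 (WB@7)) EX@8 MEM@9 WB@10
I4 add r1 <- r1,r1: IF@5 ID@8 stall=0 (-) EX@9 MEM@10 WB@11
I5 sub r5 <- r2,r4: IF@8 ID@9 stall=1 (RAW on I3.r4 (WB@10)) EX@11 MEM@12 WB@13
I6 add r2 <- r1,r2: IF@9 ID@11 stall=0 (-) EX@12 MEM@13 WB@14

Answer: 14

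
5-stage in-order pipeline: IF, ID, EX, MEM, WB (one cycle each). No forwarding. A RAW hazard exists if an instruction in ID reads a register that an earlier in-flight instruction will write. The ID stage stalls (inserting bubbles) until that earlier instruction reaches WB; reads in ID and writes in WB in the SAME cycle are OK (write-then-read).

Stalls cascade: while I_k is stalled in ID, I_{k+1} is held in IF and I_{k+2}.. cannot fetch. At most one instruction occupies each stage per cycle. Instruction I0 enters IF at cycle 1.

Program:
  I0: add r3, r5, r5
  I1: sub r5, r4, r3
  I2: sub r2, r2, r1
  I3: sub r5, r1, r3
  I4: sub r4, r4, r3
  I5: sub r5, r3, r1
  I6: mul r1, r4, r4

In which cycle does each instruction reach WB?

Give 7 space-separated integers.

Answer: 5 8 9 10 11 12 14

Derivation:
I0 add r3 <- r5,r5: IF@1 ID@2 stall=0 (-) EX@3 MEM@4 WB@5
I1 sub r5 <- r4,r3: IF@2 ID@3 stall=2 (RAW on I0.r3 (WB@5)) EX@6 MEM@7 WB@8
I2 sub r2 <- r2,r1: IF@3 ID@6 stall=0 (-) EX@7 MEM@8 WB@9
I3 sub r5 <- r1,r3: IF@6 ID@7 stall=0 (-) EX@8 MEM@9 WB@10
I4 sub r4 <- r4,r3: IF@7 ID@8 stall=0 (-) EX@9 MEM@10 WB@11
I5 sub r5 <- r3,r1: IF@8 ID@9 stall=0 (-) EX@10 MEM@11 WB@12
I6 mul r1 <- r4,r4: IF@9 ID@10 stall=1 (RAW on I4.r4 (WB@11)) EX@12 MEM@13 WB@14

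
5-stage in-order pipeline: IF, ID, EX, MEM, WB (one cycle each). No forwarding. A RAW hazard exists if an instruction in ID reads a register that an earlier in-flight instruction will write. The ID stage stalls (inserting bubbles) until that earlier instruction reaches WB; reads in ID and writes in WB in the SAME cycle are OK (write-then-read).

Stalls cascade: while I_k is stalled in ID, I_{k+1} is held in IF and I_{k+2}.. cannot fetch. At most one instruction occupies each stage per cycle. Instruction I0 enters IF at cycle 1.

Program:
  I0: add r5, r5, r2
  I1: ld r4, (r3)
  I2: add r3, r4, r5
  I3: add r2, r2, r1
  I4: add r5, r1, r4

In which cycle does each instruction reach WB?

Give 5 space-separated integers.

Answer: 5 6 9 10 11

Derivation:
I0 add r5 <- r5,r2: IF@1 ID@2 stall=0 (-) EX@3 MEM@4 WB@5
I1 ld r4 <- r3: IF@2 ID@3 stall=0 (-) EX@4 MEM@5 WB@6
I2 add r3 <- r4,r5: IF@3 ID@4 stall=2 (RAW on I1.r4 (WB@6)) EX@7 MEM@8 WB@9
I3 add r2 <- r2,r1: IF@4 ID@7 stall=0 (-) EX@8 MEM@9 WB@10
I4 add r5 <- r1,r4: IF@7 ID@8 stall=0 (-) EX@9 MEM@10 WB@11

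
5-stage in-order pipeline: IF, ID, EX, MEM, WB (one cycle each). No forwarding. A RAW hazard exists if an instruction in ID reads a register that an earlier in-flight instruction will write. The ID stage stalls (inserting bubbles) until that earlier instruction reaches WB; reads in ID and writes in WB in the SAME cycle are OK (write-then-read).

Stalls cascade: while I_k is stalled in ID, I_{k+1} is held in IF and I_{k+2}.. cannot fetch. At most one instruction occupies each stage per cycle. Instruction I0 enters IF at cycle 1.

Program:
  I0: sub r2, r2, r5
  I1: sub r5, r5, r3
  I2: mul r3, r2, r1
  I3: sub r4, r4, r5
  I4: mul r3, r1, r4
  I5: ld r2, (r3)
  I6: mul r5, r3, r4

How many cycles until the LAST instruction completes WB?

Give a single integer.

Answer: 16

Derivation:
I0 sub r2 <- r2,r5: IF@1 ID@2 stall=0 (-) EX@3 MEM@4 WB@5
I1 sub r5 <- r5,r3: IF@2 ID@3 stall=0 (-) EX@4 MEM@5 WB@6
I2 mul r3 <- r2,r1: IF@3 ID@4 stall=1 (RAW on I0.r2 (WB@5)) EX@6 MEM@7 WB@8
I3 sub r4 <- r4,r5: IF@4 ID@6 stall=0 (-) EX@7 MEM@8 WB@9
I4 mul r3 <- r1,r4: IF@6 ID@7 stall=2 (RAW on I3.r4 (WB@9)) EX@10 MEM@11 WB@12
I5 ld r2 <- r3: IF@7 ID@10 stall=2 (RAW on I4.r3 (WB@12)) EX@13 MEM@14 WB@15
I6 mul r5 <- r3,r4: IF@10 ID@13 stall=0 (-) EX@14 MEM@15 WB@16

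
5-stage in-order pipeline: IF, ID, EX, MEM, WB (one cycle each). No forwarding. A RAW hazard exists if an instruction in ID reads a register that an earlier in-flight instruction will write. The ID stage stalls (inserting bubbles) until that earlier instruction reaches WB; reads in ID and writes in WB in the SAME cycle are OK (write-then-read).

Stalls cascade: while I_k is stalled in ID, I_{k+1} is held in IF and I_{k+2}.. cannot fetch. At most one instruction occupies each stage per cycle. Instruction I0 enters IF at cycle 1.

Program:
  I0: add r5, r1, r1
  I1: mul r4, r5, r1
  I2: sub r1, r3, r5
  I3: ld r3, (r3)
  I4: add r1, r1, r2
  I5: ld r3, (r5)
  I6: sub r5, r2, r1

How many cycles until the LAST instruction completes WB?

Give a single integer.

I0 add r5 <- r1,r1: IF@1 ID@2 stall=0 (-) EX@3 MEM@4 WB@5
I1 mul r4 <- r5,r1: IF@2 ID@3 stall=2 (RAW on I0.r5 (WB@5)) EX@6 MEM@7 WB@8
I2 sub r1 <- r3,r5: IF@3 ID@6 stall=0 (-) EX@7 MEM@8 WB@9
I3 ld r3 <- r3: IF@6 ID@7 stall=0 (-) EX@8 MEM@9 WB@10
I4 add r1 <- r1,r2: IF@7 ID@8 stall=1 (RAW on I2.r1 (WB@9)) EX@10 MEM@11 WB@12
I5 ld r3 <- r5: IF@8 ID@10 stall=0 (-) EX@11 MEM@12 WB@13
I6 sub r5 <- r2,r1: IF@10 ID@11 stall=1 (RAW on I4.r1 (WB@12)) EX@13 MEM@14 WB@15

Answer: 15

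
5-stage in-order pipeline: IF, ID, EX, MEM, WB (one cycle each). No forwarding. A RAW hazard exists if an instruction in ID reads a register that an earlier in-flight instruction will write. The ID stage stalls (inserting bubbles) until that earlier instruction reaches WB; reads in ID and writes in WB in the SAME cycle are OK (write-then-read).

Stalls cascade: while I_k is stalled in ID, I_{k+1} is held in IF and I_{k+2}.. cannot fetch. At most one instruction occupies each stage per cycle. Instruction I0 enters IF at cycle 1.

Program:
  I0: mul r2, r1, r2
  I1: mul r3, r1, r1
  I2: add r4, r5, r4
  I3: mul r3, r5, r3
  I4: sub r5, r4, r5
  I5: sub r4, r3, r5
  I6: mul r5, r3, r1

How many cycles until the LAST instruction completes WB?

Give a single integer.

I0 mul r2 <- r1,r2: IF@1 ID@2 stall=0 (-) EX@3 MEM@4 WB@5
I1 mul r3 <- r1,r1: IF@2 ID@3 stall=0 (-) EX@4 MEM@5 WB@6
I2 add r4 <- r5,r4: IF@3 ID@4 stall=0 (-) EX@5 MEM@6 WB@7
I3 mul r3 <- r5,r3: IF@4 ID@5 stall=1 (RAW on I1.r3 (WB@6)) EX@7 MEM@8 WB@9
I4 sub r5 <- r4,r5: IF@5 ID@7 stall=0 (-) EX@8 MEM@9 WB@10
I5 sub r4 <- r3,r5: IF@7 ID@8 stall=2 (RAW on I4.r5 (WB@10)) EX@11 MEM@12 WB@13
I6 mul r5 <- r3,r1: IF@8 ID@11 stall=0 (-) EX@12 MEM@13 WB@14

Answer: 14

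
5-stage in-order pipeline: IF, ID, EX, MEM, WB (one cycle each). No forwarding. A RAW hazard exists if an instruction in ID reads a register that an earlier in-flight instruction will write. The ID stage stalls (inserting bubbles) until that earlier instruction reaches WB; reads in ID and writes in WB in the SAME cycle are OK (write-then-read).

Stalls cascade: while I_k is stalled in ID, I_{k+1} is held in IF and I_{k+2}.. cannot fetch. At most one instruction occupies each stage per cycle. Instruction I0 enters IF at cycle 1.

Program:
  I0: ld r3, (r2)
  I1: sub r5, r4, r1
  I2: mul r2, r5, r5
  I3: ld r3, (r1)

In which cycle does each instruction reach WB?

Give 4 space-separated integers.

Answer: 5 6 9 10

Derivation:
I0 ld r3 <- r2: IF@1 ID@2 stall=0 (-) EX@3 MEM@4 WB@5
I1 sub r5 <- r4,r1: IF@2 ID@3 stall=0 (-) EX@4 MEM@5 WB@6
I2 mul r2 <- r5,r5: IF@3 ID@4 stall=2 (RAW on I1.r5 (WB@6)) EX@7 MEM@8 WB@9
I3 ld r3 <- r1: IF@4 ID@7 stall=0 (-) EX@8 MEM@9 WB@10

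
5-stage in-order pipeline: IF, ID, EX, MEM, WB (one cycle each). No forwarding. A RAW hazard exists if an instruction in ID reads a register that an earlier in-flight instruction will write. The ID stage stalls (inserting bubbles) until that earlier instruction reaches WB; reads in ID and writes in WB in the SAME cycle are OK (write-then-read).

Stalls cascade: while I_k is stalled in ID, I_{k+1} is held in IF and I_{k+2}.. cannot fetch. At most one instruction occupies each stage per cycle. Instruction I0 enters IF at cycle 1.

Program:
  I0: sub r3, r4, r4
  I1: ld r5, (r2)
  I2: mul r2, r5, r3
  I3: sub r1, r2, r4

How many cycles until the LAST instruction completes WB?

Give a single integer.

I0 sub r3 <- r4,r4: IF@1 ID@2 stall=0 (-) EX@3 MEM@4 WB@5
I1 ld r5 <- r2: IF@2 ID@3 stall=0 (-) EX@4 MEM@5 WB@6
I2 mul r2 <- r5,r3: IF@3 ID@4 stall=2 (RAW on I1.r5 (WB@6)) EX@7 MEM@8 WB@9
I3 sub r1 <- r2,r4: IF@4 ID@7 stall=2 (RAW on I2.r2 (WB@9)) EX@10 MEM@11 WB@12

Answer: 12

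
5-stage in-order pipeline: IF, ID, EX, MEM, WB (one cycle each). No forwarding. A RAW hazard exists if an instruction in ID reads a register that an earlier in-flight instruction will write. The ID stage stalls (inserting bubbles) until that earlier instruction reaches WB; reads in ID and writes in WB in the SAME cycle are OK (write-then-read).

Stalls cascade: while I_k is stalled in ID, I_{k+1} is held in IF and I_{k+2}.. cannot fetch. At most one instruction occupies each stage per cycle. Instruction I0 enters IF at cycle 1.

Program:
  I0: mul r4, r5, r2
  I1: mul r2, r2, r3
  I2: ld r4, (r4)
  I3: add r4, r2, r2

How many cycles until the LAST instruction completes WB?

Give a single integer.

I0 mul r4 <- r5,r2: IF@1 ID@2 stall=0 (-) EX@3 MEM@4 WB@5
I1 mul r2 <- r2,r3: IF@2 ID@3 stall=0 (-) EX@4 MEM@5 WB@6
I2 ld r4 <- r4: IF@3 ID@4 stall=1 (RAW on I0.r4 (WB@5)) EX@6 MEM@7 WB@8
I3 add r4 <- r2,r2: IF@4 ID@6 stall=0 (-) EX@7 MEM@8 WB@9

Answer: 9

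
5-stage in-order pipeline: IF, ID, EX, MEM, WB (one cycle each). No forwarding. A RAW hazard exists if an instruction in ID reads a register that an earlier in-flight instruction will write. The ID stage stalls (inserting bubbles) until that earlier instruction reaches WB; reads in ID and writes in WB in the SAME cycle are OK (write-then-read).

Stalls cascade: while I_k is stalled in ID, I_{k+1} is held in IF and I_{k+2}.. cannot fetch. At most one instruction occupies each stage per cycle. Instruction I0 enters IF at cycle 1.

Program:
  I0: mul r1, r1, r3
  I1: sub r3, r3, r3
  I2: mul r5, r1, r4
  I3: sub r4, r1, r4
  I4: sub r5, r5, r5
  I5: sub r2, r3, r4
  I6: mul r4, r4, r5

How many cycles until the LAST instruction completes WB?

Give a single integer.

Answer: 14

Derivation:
I0 mul r1 <- r1,r3: IF@1 ID@2 stall=0 (-) EX@3 MEM@4 WB@5
I1 sub r3 <- r3,r3: IF@2 ID@3 stall=0 (-) EX@4 MEM@5 WB@6
I2 mul r5 <- r1,r4: IF@3 ID@4 stall=1 (RAW on I0.r1 (WB@5)) EX@6 MEM@7 WB@8
I3 sub r4 <- r1,r4: IF@4 ID@6 stall=0 (-) EX@7 MEM@8 WB@9
I4 sub r5 <- r5,r5: IF@6 ID@7 stall=1 (RAW on I2.r5 (WB@8)) EX@9 MEM@10 WB@11
I5 sub r2 <- r3,r4: IF@7 ID@9 stall=0 (-) EX@10 MEM@11 WB@12
I6 mul r4 <- r4,r5: IF@9 ID@10 stall=1 (RAW on I4.r5 (WB@11)) EX@12 MEM@13 WB@14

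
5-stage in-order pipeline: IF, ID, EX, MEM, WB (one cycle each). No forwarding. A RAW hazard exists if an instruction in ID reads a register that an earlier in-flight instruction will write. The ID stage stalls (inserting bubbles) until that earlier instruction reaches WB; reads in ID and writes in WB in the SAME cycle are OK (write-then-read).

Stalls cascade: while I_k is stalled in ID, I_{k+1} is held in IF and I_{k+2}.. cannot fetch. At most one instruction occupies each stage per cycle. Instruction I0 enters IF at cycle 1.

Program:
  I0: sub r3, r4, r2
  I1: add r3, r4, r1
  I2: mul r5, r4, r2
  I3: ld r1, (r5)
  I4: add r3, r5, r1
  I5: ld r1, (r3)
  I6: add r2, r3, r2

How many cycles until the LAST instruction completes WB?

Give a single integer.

I0 sub r3 <- r4,r2: IF@1 ID@2 stall=0 (-) EX@3 MEM@4 WB@5
I1 add r3 <- r4,r1: IF@2 ID@3 stall=0 (-) EX@4 MEM@5 WB@6
I2 mul r5 <- r4,r2: IF@3 ID@4 stall=0 (-) EX@5 MEM@6 WB@7
I3 ld r1 <- r5: IF@4 ID@5 stall=2 (RAW on I2.r5 (WB@7)) EX@8 MEM@9 WB@10
I4 add r3 <- r5,r1: IF@5 ID@8 stall=2 (RAW on I3.r1 (WB@10)) EX@11 MEM@12 WB@13
I5 ld r1 <- r3: IF@8 ID@11 stall=2 (RAW on I4.r3 (WB@13)) EX@14 MEM@15 WB@16
I6 add r2 <- r3,r2: IF@11 ID@14 stall=0 (-) EX@15 MEM@16 WB@17

Answer: 17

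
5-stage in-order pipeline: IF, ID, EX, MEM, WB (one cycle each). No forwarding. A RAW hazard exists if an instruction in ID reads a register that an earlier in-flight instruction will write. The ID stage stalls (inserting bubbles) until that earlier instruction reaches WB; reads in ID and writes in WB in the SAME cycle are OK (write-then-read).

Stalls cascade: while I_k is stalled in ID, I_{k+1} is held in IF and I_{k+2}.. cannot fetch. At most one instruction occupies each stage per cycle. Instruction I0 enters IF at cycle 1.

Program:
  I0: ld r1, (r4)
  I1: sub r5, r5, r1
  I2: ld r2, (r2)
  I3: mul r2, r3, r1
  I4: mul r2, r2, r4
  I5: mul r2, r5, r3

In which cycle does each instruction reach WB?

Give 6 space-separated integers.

I0 ld r1 <- r4: IF@1 ID@2 stall=0 (-) EX@3 MEM@4 WB@5
I1 sub r5 <- r5,r1: IF@2 ID@3 stall=2 (RAW on I0.r1 (WB@5)) EX@6 MEM@7 WB@8
I2 ld r2 <- r2: IF@3 ID@6 stall=0 (-) EX@7 MEM@8 WB@9
I3 mul r2 <- r3,r1: IF@6 ID@7 stall=0 (-) EX@8 MEM@9 WB@10
I4 mul r2 <- r2,r4: IF@7 ID@8 stall=2 (RAW on I3.r2 (WB@10)) EX@11 MEM@12 WB@13
I5 mul r2 <- r5,r3: IF@8 ID@11 stall=0 (-) EX@12 MEM@13 WB@14

Answer: 5 8 9 10 13 14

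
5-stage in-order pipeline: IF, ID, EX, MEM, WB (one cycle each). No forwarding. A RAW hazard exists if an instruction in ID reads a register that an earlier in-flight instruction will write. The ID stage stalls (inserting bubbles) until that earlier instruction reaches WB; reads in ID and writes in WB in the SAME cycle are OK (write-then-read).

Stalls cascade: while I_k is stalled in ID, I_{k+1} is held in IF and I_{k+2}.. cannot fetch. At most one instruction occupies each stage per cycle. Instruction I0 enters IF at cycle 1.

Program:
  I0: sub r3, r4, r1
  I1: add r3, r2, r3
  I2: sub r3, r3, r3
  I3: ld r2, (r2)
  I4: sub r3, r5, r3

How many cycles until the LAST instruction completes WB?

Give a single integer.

Answer: 14

Derivation:
I0 sub r3 <- r4,r1: IF@1 ID@2 stall=0 (-) EX@3 MEM@4 WB@5
I1 add r3 <- r2,r3: IF@2 ID@3 stall=2 (RAW on I0.r3 (WB@5)) EX@6 MEM@7 WB@8
I2 sub r3 <- r3,r3: IF@3 ID@6 stall=2 (RAW on I1.r3 (WB@8)) EX@9 MEM@10 WB@11
I3 ld r2 <- r2: IF@6 ID@9 stall=0 (-) EX@10 MEM@11 WB@12
I4 sub r3 <- r5,r3: IF@9 ID@10 stall=1 (RAW on I2.r3 (WB@11)) EX@12 MEM@13 WB@14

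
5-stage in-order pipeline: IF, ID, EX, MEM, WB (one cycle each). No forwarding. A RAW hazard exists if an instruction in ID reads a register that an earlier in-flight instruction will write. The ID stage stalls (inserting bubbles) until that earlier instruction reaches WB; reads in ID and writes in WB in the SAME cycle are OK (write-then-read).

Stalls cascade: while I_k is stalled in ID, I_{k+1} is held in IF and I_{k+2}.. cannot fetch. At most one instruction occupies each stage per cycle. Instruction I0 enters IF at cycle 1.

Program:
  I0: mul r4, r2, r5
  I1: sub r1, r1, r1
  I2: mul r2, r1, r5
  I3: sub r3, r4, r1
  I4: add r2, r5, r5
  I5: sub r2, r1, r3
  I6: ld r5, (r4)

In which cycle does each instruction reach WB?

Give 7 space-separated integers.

Answer: 5 6 9 10 11 13 14

Derivation:
I0 mul r4 <- r2,r5: IF@1 ID@2 stall=0 (-) EX@3 MEM@4 WB@5
I1 sub r1 <- r1,r1: IF@2 ID@3 stall=0 (-) EX@4 MEM@5 WB@6
I2 mul r2 <- r1,r5: IF@3 ID@4 stall=2 (RAW on I1.r1 (WB@6)) EX@7 MEM@8 WB@9
I3 sub r3 <- r4,r1: IF@4 ID@7 stall=0 (-) EX@8 MEM@9 WB@10
I4 add r2 <- r5,r5: IF@7 ID@8 stall=0 (-) EX@9 MEM@10 WB@11
I5 sub r2 <- r1,r3: IF@8 ID@9 stall=1 (RAW on I3.r3 (WB@10)) EX@11 MEM@12 WB@13
I6 ld r5 <- r4: IF@9 ID@11 stall=0 (-) EX@12 MEM@13 WB@14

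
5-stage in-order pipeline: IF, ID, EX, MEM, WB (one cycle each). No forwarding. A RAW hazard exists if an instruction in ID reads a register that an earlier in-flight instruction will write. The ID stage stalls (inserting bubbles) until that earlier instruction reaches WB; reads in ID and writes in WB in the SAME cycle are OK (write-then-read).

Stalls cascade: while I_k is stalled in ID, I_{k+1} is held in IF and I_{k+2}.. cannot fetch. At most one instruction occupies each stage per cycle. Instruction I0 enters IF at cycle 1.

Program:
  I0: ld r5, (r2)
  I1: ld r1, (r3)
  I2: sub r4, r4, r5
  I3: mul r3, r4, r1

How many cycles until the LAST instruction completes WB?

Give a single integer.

I0 ld r5 <- r2: IF@1 ID@2 stall=0 (-) EX@3 MEM@4 WB@5
I1 ld r1 <- r3: IF@2 ID@3 stall=0 (-) EX@4 MEM@5 WB@6
I2 sub r4 <- r4,r5: IF@3 ID@4 stall=1 (RAW on I0.r5 (WB@5)) EX@6 MEM@7 WB@8
I3 mul r3 <- r4,r1: IF@4 ID@6 stall=2 (RAW on I2.r4 (WB@8)) EX@9 MEM@10 WB@11

Answer: 11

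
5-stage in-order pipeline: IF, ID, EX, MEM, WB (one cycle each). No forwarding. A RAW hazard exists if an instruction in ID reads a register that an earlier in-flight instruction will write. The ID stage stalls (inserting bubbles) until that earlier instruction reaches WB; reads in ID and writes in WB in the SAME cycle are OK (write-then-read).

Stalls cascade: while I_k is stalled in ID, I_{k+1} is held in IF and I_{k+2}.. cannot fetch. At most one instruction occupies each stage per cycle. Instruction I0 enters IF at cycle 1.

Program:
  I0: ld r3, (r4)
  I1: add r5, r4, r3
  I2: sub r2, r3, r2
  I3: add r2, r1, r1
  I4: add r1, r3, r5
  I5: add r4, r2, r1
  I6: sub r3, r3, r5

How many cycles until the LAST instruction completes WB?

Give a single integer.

I0 ld r3 <- r4: IF@1 ID@2 stall=0 (-) EX@3 MEM@4 WB@5
I1 add r5 <- r4,r3: IF@2 ID@3 stall=2 (RAW on I0.r3 (WB@5)) EX@6 MEM@7 WB@8
I2 sub r2 <- r3,r2: IF@3 ID@6 stall=0 (-) EX@7 MEM@8 WB@9
I3 add r2 <- r1,r1: IF@6 ID@7 stall=0 (-) EX@8 MEM@9 WB@10
I4 add r1 <- r3,r5: IF@7 ID@8 stall=0 (-) EX@9 MEM@10 WB@11
I5 add r4 <- r2,r1: IF@8 ID@9 stall=2 (RAW on I4.r1 (WB@11)) EX@12 MEM@13 WB@14
I6 sub r3 <- r3,r5: IF@9 ID@12 stall=0 (-) EX@13 MEM@14 WB@15

Answer: 15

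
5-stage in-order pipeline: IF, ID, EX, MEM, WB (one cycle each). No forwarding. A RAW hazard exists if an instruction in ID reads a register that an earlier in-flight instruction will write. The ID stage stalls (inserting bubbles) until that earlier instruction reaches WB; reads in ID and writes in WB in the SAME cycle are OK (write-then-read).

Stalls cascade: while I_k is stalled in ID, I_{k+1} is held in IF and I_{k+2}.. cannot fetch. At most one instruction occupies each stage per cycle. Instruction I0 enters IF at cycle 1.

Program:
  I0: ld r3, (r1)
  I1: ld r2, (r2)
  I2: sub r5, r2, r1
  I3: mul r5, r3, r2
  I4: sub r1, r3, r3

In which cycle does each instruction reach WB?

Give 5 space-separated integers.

Answer: 5 6 9 10 11

Derivation:
I0 ld r3 <- r1: IF@1 ID@2 stall=0 (-) EX@3 MEM@4 WB@5
I1 ld r2 <- r2: IF@2 ID@3 stall=0 (-) EX@4 MEM@5 WB@6
I2 sub r5 <- r2,r1: IF@3 ID@4 stall=2 (RAW on I1.r2 (WB@6)) EX@7 MEM@8 WB@9
I3 mul r5 <- r3,r2: IF@4 ID@7 stall=0 (-) EX@8 MEM@9 WB@10
I4 sub r1 <- r3,r3: IF@7 ID@8 stall=0 (-) EX@9 MEM@10 WB@11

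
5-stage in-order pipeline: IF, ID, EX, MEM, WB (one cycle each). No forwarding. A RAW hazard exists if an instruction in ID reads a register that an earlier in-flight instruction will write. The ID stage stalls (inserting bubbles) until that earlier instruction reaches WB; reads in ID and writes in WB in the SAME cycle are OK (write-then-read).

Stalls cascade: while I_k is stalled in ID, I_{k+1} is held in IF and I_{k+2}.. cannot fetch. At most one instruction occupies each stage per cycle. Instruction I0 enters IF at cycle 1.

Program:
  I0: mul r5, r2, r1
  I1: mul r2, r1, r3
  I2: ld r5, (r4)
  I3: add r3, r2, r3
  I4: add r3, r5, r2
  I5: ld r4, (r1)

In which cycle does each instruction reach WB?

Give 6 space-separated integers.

Answer: 5 6 7 9 10 11

Derivation:
I0 mul r5 <- r2,r1: IF@1 ID@2 stall=0 (-) EX@3 MEM@4 WB@5
I1 mul r2 <- r1,r3: IF@2 ID@3 stall=0 (-) EX@4 MEM@5 WB@6
I2 ld r5 <- r4: IF@3 ID@4 stall=0 (-) EX@5 MEM@6 WB@7
I3 add r3 <- r2,r3: IF@4 ID@5 stall=1 (RAW on I1.r2 (WB@6)) EX@7 MEM@8 WB@9
I4 add r3 <- r5,r2: IF@5 ID@7 stall=0 (-) EX@8 MEM@9 WB@10
I5 ld r4 <- r1: IF@7 ID@8 stall=0 (-) EX@9 MEM@10 WB@11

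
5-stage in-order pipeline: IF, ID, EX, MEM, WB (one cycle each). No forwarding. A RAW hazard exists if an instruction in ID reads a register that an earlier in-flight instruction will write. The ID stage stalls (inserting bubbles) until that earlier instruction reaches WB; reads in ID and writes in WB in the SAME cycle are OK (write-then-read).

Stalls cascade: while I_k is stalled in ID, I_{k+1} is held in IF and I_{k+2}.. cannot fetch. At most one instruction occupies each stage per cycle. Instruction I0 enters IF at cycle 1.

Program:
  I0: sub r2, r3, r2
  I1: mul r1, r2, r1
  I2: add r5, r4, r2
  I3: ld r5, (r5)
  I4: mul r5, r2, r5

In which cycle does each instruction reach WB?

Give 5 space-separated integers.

I0 sub r2 <- r3,r2: IF@1 ID@2 stall=0 (-) EX@3 MEM@4 WB@5
I1 mul r1 <- r2,r1: IF@2 ID@3 stall=2 (RAW on I0.r2 (WB@5)) EX@6 MEM@7 WB@8
I2 add r5 <- r4,r2: IF@3 ID@6 stall=0 (-) EX@7 MEM@8 WB@9
I3 ld r5 <- r5: IF@6 ID@7 stall=2 (RAW on I2.r5 (WB@9)) EX@10 MEM@11 WB@12
I4 mul r5 <- r2,r5: IF@7 ID@10 stall=2 (RAW on I3.r5 (WB@12)) EX@13 MEM@14 WB@15

Answer: 5 8 9 12 15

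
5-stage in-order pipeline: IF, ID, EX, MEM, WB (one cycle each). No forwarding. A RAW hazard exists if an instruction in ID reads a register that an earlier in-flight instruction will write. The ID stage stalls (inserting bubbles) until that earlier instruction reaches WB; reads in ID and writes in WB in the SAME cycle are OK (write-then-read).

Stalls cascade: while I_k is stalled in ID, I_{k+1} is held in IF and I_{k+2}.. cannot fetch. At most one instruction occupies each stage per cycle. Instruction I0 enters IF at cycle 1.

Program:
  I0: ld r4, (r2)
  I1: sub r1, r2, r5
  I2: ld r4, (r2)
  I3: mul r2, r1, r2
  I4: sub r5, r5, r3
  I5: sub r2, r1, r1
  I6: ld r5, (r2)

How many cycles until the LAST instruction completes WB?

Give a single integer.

Answer: 14

Derivation:
I0 ld r4 <- r2: IF@1 ID@2 stall=0 (-) EX@3 MEM@4 WB@5
I1 sub r1 <- r2,r5: IF@2 ID@3 stall=0 (-) EX@4 MEM@5 WB@6
I2 ld r4 <- r2: IF@3 ID@4 stall=0 (-) EX@5 MEM@6 WB@7
I3 mul r2 <- r1,r2: IF@4 ID@5 stall=1 (RAW on I1.r1 (WB@6)) EX@7 MEM@8 WB@9
I4 sub r5 <- r5,r3: IF@5 ID@7 stall=0 (-) EX@8 MEM@9 WB@10
I5 sub r2 <- r1,r1: IF@7 ID@8 stall=0 (-) EX@9 MEM@10 WB@11
I6 ld r5 <- r2: IF@8 ID@9 stall=2 (RAW on I5.r2 (WB@11)) EX@12 MEM@13 WB@14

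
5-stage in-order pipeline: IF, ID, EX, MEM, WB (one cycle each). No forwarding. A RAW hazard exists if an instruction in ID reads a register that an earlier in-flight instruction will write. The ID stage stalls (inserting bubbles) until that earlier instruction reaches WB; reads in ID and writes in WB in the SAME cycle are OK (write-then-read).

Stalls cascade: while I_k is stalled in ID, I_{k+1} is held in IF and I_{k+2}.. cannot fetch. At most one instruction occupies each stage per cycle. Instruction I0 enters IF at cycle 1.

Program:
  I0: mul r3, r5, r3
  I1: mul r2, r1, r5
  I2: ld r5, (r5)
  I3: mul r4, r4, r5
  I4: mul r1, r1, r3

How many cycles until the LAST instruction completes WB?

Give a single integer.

Answer: 11

Derivation:
I0 mul r3 <- r5,r3: IF@1 ID@2 stall=0 (-) EX@3 MEM@4 WB@5
I1 mul r2 <- r1,r5: IF@2 ID@3 stall=0 (-) EX@4 MEM@5 WB@6
I2 ld r5 <- r5: IF@3 ID@4 stall=0 (-) EX@5 MEM@6 WB@7
I3 mul r4 <- r4,r5: IF@4 ID@5 stall=2 (RAW on I2.r5 (WB@7)) EX@8 MEM@9 WB@10
I4 mul r1 <- r1,r3: IF@5 ID@8 stall=0 (-) EX@9 MEM@10 WB@11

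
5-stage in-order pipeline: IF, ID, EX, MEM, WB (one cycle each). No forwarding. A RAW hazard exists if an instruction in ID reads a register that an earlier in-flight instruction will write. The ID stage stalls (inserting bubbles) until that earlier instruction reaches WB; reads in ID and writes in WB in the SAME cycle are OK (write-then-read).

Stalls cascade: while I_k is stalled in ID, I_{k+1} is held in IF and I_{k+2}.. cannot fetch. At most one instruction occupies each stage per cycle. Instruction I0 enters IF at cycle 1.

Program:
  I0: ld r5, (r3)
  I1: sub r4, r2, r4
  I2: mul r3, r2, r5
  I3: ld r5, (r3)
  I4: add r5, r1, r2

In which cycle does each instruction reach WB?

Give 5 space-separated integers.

I0 ld r5 <- r3: IF@1 ID@2 stall=0 (-) EX@3 MEM@4 WB@5
I1 sub r4 <- r2,r4: IF@2 ID@3 stall=0 (-) EX@4 MEM@5 WB@6
I2 mul r3 <- r2,r5: IF@3 ID@4 stall=1 (RAW on I0.r5 (WB@5)) EX@6 MEM@7 WB@8
I3 ld r5 <- r3: IF@4 ID@6 stall=2 (RAW on I2.r3 (WB@8)) EX@9 MEM@10 WB@11
I4 add r5 <- r1,r2: IF@6 ID@9 stall=0 (-) EX@10 MEM@11 WB@12

Answer: 5 6 8 11 12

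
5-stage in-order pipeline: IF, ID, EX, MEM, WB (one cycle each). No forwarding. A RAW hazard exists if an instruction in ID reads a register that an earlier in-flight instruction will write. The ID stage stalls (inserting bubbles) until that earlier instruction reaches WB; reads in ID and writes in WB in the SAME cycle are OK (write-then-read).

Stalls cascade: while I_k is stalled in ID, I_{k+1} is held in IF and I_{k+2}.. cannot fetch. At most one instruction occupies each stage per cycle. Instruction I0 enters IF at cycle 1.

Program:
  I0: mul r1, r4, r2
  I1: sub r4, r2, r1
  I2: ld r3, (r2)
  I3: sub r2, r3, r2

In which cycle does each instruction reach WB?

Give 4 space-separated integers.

I0 mul r1 <- r4,r2: IF@1 ID@2 stall=0 (-) EX@3 MEM@4 WB@5
I1 sub r4 <- r2,r1: IF@2 ID@3 stall=2 (RAW on I0.r1 (WB@5)) EX@6 MEM@7 WB@8
I2 ld r3 <- r2: IF@3 ID@6 stall=0 (-) EX@7 MEM@8 WB@9
I3 sub r2 <- r3,r2: IF@6 ID@7 stall=2 (RAW on I2.r3 (WB@9)) EX@10 MEM@11 WB@12

Answer: 5 8 9 12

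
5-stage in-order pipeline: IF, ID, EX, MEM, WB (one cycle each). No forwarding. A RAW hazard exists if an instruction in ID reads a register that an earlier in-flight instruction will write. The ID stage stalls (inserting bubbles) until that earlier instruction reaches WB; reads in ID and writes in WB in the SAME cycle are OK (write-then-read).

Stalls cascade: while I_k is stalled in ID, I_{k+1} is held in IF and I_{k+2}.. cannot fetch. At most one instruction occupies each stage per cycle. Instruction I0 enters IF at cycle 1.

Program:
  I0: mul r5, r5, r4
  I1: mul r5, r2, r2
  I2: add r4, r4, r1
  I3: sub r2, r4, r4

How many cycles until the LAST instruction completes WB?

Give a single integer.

Answer: 10

Derivation:
I0 mul r5 <- r5,r4: IF@1 ID@2 stall=0 (-) EX@3 MEM@4 WB@5
I1 mul r5 <- r2,r2: IF@2 ID@3 stall=0 (-) EX@4 MEM@5 WB@6
I2 add r4 <- r4,r1: IF@3 ID@4 stall=0 (-) EX@5 MEM@6 WB@7
I3 sub r2 <- r4,r4: IF@4 ID@5 stall=2 (RAW on I2.r4 (WB@7)) EX@8 MEM@9 WB@10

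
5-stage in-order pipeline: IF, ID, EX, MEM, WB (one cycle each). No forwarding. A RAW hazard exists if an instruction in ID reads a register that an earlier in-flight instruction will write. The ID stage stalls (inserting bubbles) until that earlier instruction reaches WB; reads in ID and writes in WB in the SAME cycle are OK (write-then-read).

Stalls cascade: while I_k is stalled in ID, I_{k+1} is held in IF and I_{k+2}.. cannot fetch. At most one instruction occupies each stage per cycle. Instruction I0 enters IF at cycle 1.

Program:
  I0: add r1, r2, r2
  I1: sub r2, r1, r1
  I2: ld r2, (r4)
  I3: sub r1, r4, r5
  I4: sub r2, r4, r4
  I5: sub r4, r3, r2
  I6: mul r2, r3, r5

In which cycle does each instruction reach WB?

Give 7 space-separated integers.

I0 add r1 <- r2,r2: IF@1 ID@2 stall=0 (-) EX@3 MEM@4 WB@5
I1 sub r2 <- r1,r1: IF@2 ID@3 stall=2 (RAW on I0.r1 (WB@5)) EX@6 MEM@7 WB@8
I2 ld r2 <- r4: IF@3 ID@6 stall=0 (-) EX@7 MEM@8 WB@9
I3 sub r1 <- r4,r5: IF@6 ID@7 stall=0 (-) EX@8 MEM@9 WB@10
I4 sub r2 <- r4,r4: IF@7 ID@8 stall=0 (-) EX@9 MEM@10 WB@11
I5 sub r4 <- r3,r2: IF@8 ID@9 stall=2 (RAW on I4.r2 (WB@11)) EX@12 MEM@13 WB@14
I6 mul r2 <- r3,r5: IF@9 ID@12 stall=0 (-) EX@13 MEM@14 WB@15

Answer: 5 8 9 10 11 14 15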